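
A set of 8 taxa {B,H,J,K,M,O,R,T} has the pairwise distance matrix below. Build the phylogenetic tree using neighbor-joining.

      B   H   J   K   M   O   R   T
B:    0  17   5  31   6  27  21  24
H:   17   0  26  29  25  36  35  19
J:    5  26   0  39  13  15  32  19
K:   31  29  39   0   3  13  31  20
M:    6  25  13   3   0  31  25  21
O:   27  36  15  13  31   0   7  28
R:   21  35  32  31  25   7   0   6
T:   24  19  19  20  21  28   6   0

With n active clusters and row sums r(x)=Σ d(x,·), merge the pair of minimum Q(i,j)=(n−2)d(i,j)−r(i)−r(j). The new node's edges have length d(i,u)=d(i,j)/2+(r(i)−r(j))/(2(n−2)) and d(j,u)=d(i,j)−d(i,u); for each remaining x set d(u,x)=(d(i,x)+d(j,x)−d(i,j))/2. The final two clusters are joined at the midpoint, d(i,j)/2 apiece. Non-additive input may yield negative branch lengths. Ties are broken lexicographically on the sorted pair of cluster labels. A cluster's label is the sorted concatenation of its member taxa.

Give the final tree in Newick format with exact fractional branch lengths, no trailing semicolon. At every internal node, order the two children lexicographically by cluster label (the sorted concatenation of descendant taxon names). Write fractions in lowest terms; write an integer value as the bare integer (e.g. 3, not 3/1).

step 1: merge (K,M) at d=3, Q=-272; branch lengths K→5, M→-2; new cluster KM
  updated: d(B,KM)=17, d(H,KM)=51/2, d(J,KM)=49/2, d(KM,O)=41/2, d(KM,R)=53/2, d(KM,T)=19
step 2: merge (O,R) at d=7, Q=-226; branch lengths O→41/10, R→29/10; new cluster OR
  updated: d(B,OR)=41/2, d(H,OR)=32, d(J,OR)=20, d(KM,OR)=20, d(OR,T)=27/2
step 3: merge (B,J) at d=5, Q=-158; branch lengths B→9/8, J→31/8; new cluster BJ
  updated: d(BJ,H)=19, d(BJ,KM)=73/4, d(BJ,OR)=71/4, d(BJ,T)=19
step 4: merge (OR,T) at d=27/2, Q=-453/4; branch lengths OR→71/8, T→37/8; new cluster ORT
  updated: d(BJ,ORT)=93/8, d(H,ORT)=75/4, d(KM,ORT)=51/4
step 5: merge (BJ,H) at d=19, Q=-593/8; branch lengths BJ→189/32, H→419/32; new cluster BHJ
  updated: d(BHJ,KM)=99/8, d(BHJ,ORT)=91/16
step 6: merge (BHJ,KM) at d=99/8, Q=-493/16; branch lengths BHJ→85/32, KM→311/32; new cluster BHJKM
  updated: d(BHJKM,ORT)=97/32
step 7: merge (BHJKM,ORT) at d=97/32; branch lengths BHJKM→97/64, ORT→97/64; new cluster BHJKMORT
final tree: ((((B:9/8,J:31/8):189/32,H:419/32):85/32,(K:5,M:-2):311/32):97/64,((O:41/10,R:29/10):71/8,T:37/8):97/64)
total length: 2013/32

((((B:9/8,J:31/8):189/32,H:419/32):85/32,(K:5,M:-2):311/32):97/64,((O:41/10,R:29/10):71/8,T:37/8):97/64)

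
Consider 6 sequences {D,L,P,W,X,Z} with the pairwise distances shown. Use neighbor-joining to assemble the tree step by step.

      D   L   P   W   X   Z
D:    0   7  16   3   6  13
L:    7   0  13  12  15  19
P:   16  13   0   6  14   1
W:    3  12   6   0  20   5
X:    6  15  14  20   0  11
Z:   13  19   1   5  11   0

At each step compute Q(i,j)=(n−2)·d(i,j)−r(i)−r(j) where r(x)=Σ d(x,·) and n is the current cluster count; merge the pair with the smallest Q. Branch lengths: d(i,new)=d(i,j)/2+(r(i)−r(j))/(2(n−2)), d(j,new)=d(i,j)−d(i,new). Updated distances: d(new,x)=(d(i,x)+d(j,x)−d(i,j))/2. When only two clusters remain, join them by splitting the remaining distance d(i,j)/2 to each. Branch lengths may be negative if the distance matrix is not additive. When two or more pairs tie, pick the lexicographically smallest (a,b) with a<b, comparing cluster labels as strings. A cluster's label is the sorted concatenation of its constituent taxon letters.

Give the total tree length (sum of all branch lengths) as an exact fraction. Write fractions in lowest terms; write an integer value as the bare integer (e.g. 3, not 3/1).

step 1: merge (P,Z) at d=1, Q=-95; branch lengths P→5/8, Z→3/8; new cluster PZ
  updated: d(D,PZ)=14, d(L,PZ)=31/2, d(PZ,W)=5, d(PZ,X)=12
step 2: merge (PZ,W) at d=5, Q=-143/2; branch lengths PZ→43/12, W→17/12; new cluster PWZ
  updated: d(D,PWZ)=6, d(L,PWZ)=45/4, d(PWZ,X)=27/2
step 3: merge (D,X) at d=6, Q=-83/2; branch lengths D→-7/8, X→55/8; new cluster DX
  updated: d(DX,L)=8, d(DX,PWZ)=27/4
step 4: merge (DX,L) at d=8, Q=-26; branch lengths DX→7/4, L→25/4; new cluster DLX
  updated: d(DLX,PWZ)=5
step 5: merge (DLX,PWZ) at d=5; branch lengths DLX→5/2, PWZ→5/2; new cluster DLPWXZ
final tree: (((D:-7/8,X:55/8):7/4,L:25/4):5/2,((P:5/8,Z:3/8):43/12,W:17/12):5/2)
total length: 25

25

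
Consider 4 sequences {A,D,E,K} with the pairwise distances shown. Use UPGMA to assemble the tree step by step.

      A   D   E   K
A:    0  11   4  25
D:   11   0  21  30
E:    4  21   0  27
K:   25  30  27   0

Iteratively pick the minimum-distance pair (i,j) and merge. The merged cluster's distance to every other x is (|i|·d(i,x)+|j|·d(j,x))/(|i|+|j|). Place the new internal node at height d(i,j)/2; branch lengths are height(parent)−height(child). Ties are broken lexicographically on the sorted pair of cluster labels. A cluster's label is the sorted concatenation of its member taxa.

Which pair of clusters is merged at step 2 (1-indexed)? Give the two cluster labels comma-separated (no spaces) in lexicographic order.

AE,D

iteration 1: select A,E (d=4); attach at lengths (2, 2); label the merged cluster AE
  updated: d(AE,D)=16, d(AE,K)=26
iteration 2: select AE,D (d=16); attach at lengths (6, 8); label the merged cluster ADE
  updated: d(ADE,K)=82/3
iteration 3: select ADE,K (d=82/3); attach at lengths (17/3, 41/3); label the merged cluster ADEK
final tree: (((A:2,E:2):6,D:8):17/3,K:41/3)
total length: 112/3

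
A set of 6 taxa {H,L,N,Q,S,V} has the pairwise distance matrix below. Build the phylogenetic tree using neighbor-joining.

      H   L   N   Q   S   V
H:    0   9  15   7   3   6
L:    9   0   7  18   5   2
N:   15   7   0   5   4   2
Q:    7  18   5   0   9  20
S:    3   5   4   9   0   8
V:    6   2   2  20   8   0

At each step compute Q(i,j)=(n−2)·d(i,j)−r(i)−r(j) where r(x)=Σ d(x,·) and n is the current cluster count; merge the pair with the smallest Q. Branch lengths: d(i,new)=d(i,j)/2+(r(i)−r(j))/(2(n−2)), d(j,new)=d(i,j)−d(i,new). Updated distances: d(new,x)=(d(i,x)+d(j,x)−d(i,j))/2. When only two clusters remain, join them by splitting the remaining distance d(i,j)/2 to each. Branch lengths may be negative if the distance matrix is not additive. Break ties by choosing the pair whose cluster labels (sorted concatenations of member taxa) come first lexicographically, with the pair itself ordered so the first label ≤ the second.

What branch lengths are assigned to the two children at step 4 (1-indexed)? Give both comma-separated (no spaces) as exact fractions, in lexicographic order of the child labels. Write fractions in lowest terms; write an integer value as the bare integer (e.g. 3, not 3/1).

17/16,65/16

1. join N+Q (d=5, Q=-72) ⇒ NQ; edges |N|=-3/4, |Q|=23/4
  updated: d(H,NQ)=17/2, d(L,NQ)=10, d(NQ,S)=4, d(NQ,V)=17/2
2. join L+V (d=2, Q=-89/2) ⇒ LV; edges |L|=5/4, |V|=3/4
  updated: d(H,LV)=13/2, d(LV,NQ)=33/4, d(LV,S)=11/2
3. join H+LV (d=13/2, Q=-101/4) ⇒ HLV; edges |H|=43/16, |LV|=61/16
  updated: d(HLV,NQ)=41/8, d(HLV,S)=1
4. join HLV+NQ (d=41/8, Q=-81/8) ⇒ HLNQV; edges |HLV|=17/16, |NQ|=65/16
  updated: d(HLNQV,S)=-1/16
5. join HLNQV+S (d=-1/16) ⇒ HLNQSV; edges |HLNQV|=-1/32, |S|=-1/32
final tree: (((H:43/16,(L:5/4,V:3/4):61/16):17/16,(N:-3/4,Q:23/4):65/16):-1/32,S:-1/32)
total length: 297/16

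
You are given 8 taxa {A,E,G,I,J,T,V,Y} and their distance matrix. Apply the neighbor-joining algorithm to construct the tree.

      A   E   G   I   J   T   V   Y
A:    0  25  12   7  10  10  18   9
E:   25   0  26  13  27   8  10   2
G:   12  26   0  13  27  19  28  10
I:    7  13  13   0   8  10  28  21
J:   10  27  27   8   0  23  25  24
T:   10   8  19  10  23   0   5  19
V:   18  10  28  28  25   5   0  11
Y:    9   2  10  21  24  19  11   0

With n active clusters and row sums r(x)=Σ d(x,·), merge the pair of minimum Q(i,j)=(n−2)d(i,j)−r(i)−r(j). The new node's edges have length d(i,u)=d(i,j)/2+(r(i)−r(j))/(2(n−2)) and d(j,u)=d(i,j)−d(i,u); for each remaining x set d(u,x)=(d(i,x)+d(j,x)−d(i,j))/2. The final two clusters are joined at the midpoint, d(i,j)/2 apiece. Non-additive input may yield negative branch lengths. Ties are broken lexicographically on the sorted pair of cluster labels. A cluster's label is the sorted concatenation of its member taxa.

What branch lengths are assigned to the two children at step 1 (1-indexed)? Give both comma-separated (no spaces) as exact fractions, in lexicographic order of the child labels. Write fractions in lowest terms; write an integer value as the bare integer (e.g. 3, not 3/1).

iteration 1: select I,J (d=8, Q=-196); attach at lengths (1/3, 23/3); label the merged cluster IJ
  updated: d(A,IJ)=9/2, d(E,IJ)=16, d(G,IJ)=16, d(IJ,T)=25/2, d(IJ,V)=45/2, d(IJ,Y)=37/2
iteration 2: select E,Y (d=2, Q=-293/2); attach at lengths (11/4, -3/4); label the merged cluster EY
  updated: d(A,EY)=16, d(EY,G)=17, d(EY,IJ)=65/4, d(EY,T)=25/2, d(EY,V)=19/2
iteration 3: select T,V (d=5, Q=-122); attach at lengths (-1/2, 11/2); label the merged cluster TV
  updated: d(A,TV)=23/2, d(EY,TV)=17/2, d(G,TV)=21, d(IJ,TV)=15
iteration 4: select EY,TV (d=17/2, Q=-353/4); attach at lengths (109/24, 95/24); label the merged cluster ETVY
  updated: d(A,ETVY)=19/2, d(ETVY,G)=59/4, d(ETVY,IJ)=91/8
iteration 5: select A,IJ (d=9/2, Q=-391/8); attach at lengths (25/32, 119/32); label the merged cluster AIJ
  updated: d(AIJ,ETVY)=131/16, d(AIJ,G)=47/4
iteration 6: select AIJ,ETVY (d=131/16, Q=-555/16); attach at lengths (83/32, 179/32); label the merged cluster AEIJTVY
  updated: d(AEIJTVY,G)=293/32
iteration 7: select AEIJTVY,G (d=293/32); attach at lengths (293/64, 293/64); label the merged cluster AEGIJTVY
final tree: (((A:25/32,(I:1/3,J:23/3):119/32):83/32,((E:11/4,Y:-3/4):109/24,(T:-1/2,V:11/2):95/24):179/32):293/64,G:293/64)
total length: 1451/32

1/3,23/3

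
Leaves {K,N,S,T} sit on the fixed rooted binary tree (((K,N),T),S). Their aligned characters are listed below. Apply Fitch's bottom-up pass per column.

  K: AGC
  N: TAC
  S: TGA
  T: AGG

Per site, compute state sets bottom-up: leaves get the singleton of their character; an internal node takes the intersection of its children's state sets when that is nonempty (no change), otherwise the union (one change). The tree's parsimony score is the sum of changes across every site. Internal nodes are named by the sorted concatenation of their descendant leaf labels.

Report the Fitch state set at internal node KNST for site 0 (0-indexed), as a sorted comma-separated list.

site 0, node KN: K={A} ∪ N={T} → {A,T} (+1)
site 0, node KNT: KN={A,T} ∩ T={A} → {A} (+0)
site 0, node KNST: KNT={A} ∪ S={T} → {A,T} (+1)
site 1, node KN: K={G} ∪ N={A} → {A,G} (+1)
site 1, node KNT: KN={A,G} ∩ T={G} → {G} (+0)
site 1, node KNST: KNT={G} ∩ S={G} → {G} (+0)
site 2, node KN: K={C} ∩ N={C} → {C} (+0)
site 2, node KNT: KN={C} ∪ T={G} → {C,G} (+1)
site 2, node KNST: KNT={C,G} ∪ S={A} → {A,C,G} (+1)
per-site changes: [2, 1, 2]; total = 5

A,T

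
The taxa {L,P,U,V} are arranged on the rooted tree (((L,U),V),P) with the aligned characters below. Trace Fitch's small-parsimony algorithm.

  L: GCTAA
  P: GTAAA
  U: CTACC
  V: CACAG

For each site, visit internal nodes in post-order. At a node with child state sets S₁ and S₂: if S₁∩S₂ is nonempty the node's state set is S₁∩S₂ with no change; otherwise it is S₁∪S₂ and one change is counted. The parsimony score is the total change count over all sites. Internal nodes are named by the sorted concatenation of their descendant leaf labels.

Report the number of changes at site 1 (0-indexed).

LU@0: {G} ∪ {C} = {C,G} (union, +1)
LUV@0: {C,G} ∩ {C} = {C} (intersection, +0)
LPUV@0: {C} ∪ {G} = {C,G} (union, +1)
LU@1: {C} ∪ {T} = {C,T} (union, +1)
LUV@1: {C,T} ∪ {A} = {A,C,T} (union, +1)
LPUV@1: {A,C,T} ∩ {T} = {T} (intersection, +0)
LU@2: {T} ∪ {A} = {A,T} (union, +1)
LUV@2: {A,T} ∪ {C} = {A,C,T} (union, +1)
LPUV@2: {A,C,T} ∩ {A} = {A} (intersection, +0)
LU@3: {A} ∪ {C} = {A,C} (union, +1)
LUV@3: {A,C} ∩ {A} = {A} (intersection, +0)
LPUV@3: {A} ∩ {A} = {A} (intersection, +0)
LU@4: {A} ∪ {C} = {A,C} (union, +1)
LUV@4: {A,C} ∪ {G} = {A,C,G} (union, +1)
LPUV@4: {A,C,G} ∩ {A} = {A} (intersection, +0)
per-site changes: [2, 2, 2, 1, 2]; total = 9

2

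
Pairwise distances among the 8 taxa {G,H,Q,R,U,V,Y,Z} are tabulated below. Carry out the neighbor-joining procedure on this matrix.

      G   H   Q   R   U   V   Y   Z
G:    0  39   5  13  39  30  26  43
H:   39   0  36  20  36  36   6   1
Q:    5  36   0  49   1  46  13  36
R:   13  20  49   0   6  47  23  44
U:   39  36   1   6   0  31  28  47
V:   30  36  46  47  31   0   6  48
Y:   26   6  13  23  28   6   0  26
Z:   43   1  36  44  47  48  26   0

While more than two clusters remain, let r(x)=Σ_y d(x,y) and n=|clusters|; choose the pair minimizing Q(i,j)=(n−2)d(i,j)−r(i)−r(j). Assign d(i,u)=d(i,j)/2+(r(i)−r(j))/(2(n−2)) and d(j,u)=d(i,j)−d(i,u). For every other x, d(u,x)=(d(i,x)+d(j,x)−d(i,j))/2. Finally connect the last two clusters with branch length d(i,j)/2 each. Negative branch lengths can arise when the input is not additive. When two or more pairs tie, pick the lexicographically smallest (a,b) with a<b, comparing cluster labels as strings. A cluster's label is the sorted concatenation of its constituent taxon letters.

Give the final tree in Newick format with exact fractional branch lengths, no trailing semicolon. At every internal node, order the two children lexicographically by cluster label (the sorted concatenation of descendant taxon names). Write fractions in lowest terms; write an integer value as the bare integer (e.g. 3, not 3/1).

(((G:43/8,R:61/8):93/16,((H:-65/12,Z:77/12):413/24,(V:12,Y:-6):199/24):115/16):191/32,(Q:17/20,U:3/20):191/32)

iteration 1: select H,Z (d=1, Q=-413); attach at lengths (-65/12, 77/12); label the merged cluster HZ
  updated: d(G,HZ)=81/2, d(HZ,Q)=71/2, d(HZ,R)=63/2, d(HZ,U)=41, d(HZ,V)=83/2, d(HZ,Y)=31/2
iteration 2: select Q,U (d=1, Q=-581/2); attach at lengths (17/20, 3/20); label the merged cluster QU
  updated: d(G,QU)=43/2, d(HZ,QU)=151/4, d(QU,R)=27, d(QU,V)=38, d(QU,Y)=20
iteration 3: select V,Y (d=6, Q=-229); attach at lengths (12, -6); label the merged cluster VY
  updated: d(G,VY)=25, d(HZ,VY)=51/2, d(QU,VY)=26, d(R,VY)=32
iteration 4: select HZ,VY (d=51/2, Q=-669/4); attach at lengths (413/24, 199/24); label the merged cluster HVYZ
  updated: d(G,HVYZ)=20, d(HVYZ,QU)=153/8, d(HVYZ,R)=19
iteration 5: select G,R (d=13, Q=-175/2); attach at lengths (43/8, 61/8); label the merged cluster GR
  updated: d(GR,HVYZ)=13, d(GR,QU)=71/4
iteration 6: select GR,HVYZ (d=13, Q=-399/8); attach at lengths (93/16, 115/16); label the merged cluster GHRVYZ
  updated: d(GHRVYZ,QU)=191/16
iteration 7: select GHRVYZ,QU (d=191/16); attach at lengths (191/32, 191/32); label the merged cluster GHQRUVYZ
final tree: (((G:43/8,R:61/8):93/16,((H:-65/12,Z:77/12):413/24,(V:12,Y:-6):199/24):115/16):191/32,(Q:17/20,U:3/20):191/32)
total length: 1143/16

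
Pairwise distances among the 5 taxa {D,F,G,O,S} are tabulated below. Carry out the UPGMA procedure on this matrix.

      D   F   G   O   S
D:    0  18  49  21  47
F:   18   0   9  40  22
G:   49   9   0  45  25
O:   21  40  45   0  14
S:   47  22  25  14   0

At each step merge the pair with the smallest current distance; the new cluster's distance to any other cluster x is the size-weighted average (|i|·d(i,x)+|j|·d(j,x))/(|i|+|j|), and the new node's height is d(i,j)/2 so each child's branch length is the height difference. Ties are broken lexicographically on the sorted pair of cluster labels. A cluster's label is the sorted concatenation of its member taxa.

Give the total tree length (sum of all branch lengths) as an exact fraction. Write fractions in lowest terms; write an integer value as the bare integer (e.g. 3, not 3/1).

1. join F+G (d=9) ⇒ FG; edges |F|=9/2, |G|=9/2
  updated: d(D,FG)=67/2, d(FG,O)=85/2, d(FG,S)=47/2
2. join O+S (d=14) ⇒ OS; edges |O|=7, |S|=7
  updated: d(D,OS)=34, d(FG,OS)=33
3. join FG+OS (d=33) ⇒ FGOS; edges |FG|=12, |OS|=19/2
  updated: d(D,FGOS)=135/4
4. join D+FGOS (d=135/4) ⇒ DFGOS; edges |D|=135/8, |FGOS|=3/8
final tree: (D:135/8,((F:9/2,G:9/2):12,(O:7,S:7):19/2):3/8)
total length: 247/4

247/4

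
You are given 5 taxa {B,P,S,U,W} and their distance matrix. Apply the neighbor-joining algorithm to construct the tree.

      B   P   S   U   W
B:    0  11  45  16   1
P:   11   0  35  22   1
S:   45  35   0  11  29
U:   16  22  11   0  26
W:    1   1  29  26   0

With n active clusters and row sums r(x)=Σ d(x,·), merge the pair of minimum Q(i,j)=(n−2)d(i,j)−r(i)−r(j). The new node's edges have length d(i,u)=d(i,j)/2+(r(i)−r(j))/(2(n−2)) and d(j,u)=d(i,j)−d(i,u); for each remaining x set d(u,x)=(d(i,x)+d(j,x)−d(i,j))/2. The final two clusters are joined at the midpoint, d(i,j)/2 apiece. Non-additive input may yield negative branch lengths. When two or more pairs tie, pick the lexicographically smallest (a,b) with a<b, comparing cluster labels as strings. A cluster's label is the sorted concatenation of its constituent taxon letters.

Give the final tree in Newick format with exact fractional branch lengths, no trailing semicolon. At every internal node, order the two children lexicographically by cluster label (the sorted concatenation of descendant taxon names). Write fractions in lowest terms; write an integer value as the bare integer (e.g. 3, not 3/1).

(((B:15/4,W:-11/4):11/4,P:11/4):81/8,(S:13,U:-2):81/8)

step 1: merge (S,U) at d=11, Q=-162; branch lengths S→13, U→-2; new cluster SU
  updated: d(B,SU)=25, d(P,SU)=23, d(SU,W)=22
step 2: merge (B,W) at d=1, Q=-59; branch lengths B→15/4, W→-11/4; new cluster BW
  updated: d(BW,P)=11/2, d(BW,SU)=23
step 3: merge (BW,P) at d=11/2, Q=-103/2; branch lengths BW→11/4, P→11/4; new cluster BPW
  updated: d(BPW,SU)=81/4
step 4: merge (BPW,SU) at d=81/4; branch lengths BPW→81/8, SU→81/8; new cluster BPSUW
final tree: (((B:15/4,W:-11/4):11/4,P:11/4):81/8,(S:13,U:-2):81/8)
total length: 151/4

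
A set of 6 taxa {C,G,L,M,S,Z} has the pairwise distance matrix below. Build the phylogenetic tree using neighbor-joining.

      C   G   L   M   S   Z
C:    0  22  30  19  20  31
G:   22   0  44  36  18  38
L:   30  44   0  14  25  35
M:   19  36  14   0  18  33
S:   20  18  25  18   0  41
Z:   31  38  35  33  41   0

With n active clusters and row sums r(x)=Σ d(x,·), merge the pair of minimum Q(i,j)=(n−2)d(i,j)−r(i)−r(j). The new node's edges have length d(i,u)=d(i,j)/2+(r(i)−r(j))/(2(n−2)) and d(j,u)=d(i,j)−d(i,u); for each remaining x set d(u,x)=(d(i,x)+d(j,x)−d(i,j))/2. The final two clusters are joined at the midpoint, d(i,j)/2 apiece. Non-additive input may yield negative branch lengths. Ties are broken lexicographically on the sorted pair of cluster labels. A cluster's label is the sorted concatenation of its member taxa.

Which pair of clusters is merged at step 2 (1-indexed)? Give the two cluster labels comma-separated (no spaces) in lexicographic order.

1. join L+M (d=14, Q=-212) ⇒ LM; edges |L|=21/2, |M|=7/2
  updated: d(C,LM)=35/2, d(G,LM)=33, d(LM,S)=29/2, d(LM,Z)=27
2. join G+S (d=18, Q=-301/2) ⇒ GS; edges |G|=143/12, |S|=73/12
  updated: d(C,GS)=12, d(GS,LM)=59/4, d(GS,Z)=61/2
3. join C+GS (d=12, Q=-375/4) ⇒ CGS; edges |C|=109/16, |GS|=83/16
  updated: d(CGS,LM)=81/8, d(CGS,Z)=99/4
4. join CGS+LM (d=81/8, Q=-495/8) ⇒ CGLMS; edges |CGS|=63/16, |LM|=99/16
  updated: d(CGLMS,Z)=333/16
5. join CGLMS+Z (d=333/16) ⇒ CGLMSZ; edges |CGLMS|=333/32, |Z|=333/32
final tree: (((C:109/16,(G:143/12,S:73/12):83/16):63/16,(L:21/2,M:7/2):99/16):333/32,Z:333/32)
total length: 1199/16

G,S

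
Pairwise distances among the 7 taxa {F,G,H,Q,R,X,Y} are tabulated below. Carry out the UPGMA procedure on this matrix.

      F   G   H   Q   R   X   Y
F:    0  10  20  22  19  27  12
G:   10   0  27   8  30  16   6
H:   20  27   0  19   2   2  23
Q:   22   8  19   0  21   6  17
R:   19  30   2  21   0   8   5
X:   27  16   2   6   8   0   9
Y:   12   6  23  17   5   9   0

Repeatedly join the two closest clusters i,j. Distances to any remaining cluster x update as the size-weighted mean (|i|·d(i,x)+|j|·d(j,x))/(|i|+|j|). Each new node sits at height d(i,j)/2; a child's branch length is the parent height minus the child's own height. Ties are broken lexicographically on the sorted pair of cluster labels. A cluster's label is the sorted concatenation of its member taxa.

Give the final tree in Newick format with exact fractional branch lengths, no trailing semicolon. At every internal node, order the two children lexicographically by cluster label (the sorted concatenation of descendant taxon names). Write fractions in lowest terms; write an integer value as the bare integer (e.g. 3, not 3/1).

((F:11/2,(G:3,Y:3):5/2):91/24,(((H:1,R:1):3/2,X:5/2):31/6,Q:23/3):13/8)

iteration 1: select H,R (d=2); attach at lengths (1, 1); label the merged cluster HR
  updated: d(F,HR)=39/2, d(G,HR)=57/2, d(HR,Q)=20, d(HR,X)=5, d(HR,Y)=14
iteration 2: select HR,X (d=5); attach at lengths (3/2, 5/2); label the merged cluster HRX
  updated: d(F,HRX)=22, d(G,HRX)=73/3, d(HRX,Q)=46/3, d(HRX,Y)=37/3
iteration 3: select G,Y (d=6); attach at lengths (3, 3); label the merged cluster GY
  updated: d(F,GY)=11, d(GY,HRX)=55/3, d(GY,Q)=25/2
iteration 4: select F,GY (d=11); attach at lengths (11/2, 5/2); label the merged cluster FGY
  updated: d(FGY,HRX)=176/9, d(FGY,Q)=47/3
iteration 5: select HRX,Q (d=46/3); attach at lengths (31/6, 23/3); label the merged cluster HQRX
  updated: d(FGY,HQRX)=223/12
iteration 6: select FGY,HQRX (d=223/12); attach at lengths (91/24, 13/8); label the merged cluster FGHQRXY
final tree: ((F:11/2,(G:3,Y:3):5/2):91/24,(((H:1,R:1):3/2,X:5/2):31/6,Q:23/3):13/8)
total length: 153/4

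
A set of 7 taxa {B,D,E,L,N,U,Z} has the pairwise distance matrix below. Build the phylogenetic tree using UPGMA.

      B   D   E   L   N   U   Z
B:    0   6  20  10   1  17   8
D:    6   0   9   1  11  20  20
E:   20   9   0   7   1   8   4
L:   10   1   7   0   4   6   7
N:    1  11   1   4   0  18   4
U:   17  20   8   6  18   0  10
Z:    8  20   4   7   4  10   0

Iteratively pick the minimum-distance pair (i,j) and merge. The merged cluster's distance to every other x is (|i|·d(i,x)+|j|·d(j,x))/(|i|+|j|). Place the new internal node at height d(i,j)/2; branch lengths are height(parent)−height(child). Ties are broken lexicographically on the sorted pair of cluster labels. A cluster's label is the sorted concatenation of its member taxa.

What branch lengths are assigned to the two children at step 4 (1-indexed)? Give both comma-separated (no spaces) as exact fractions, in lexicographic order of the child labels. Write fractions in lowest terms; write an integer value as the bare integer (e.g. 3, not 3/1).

27/8,27/8

step 1: merge (B,N) at d=1; branch lengths B→1/2, N→1/2; new cluster BN
  updated: d(BN,D)=17/2, d(BN,E)=21/2, d(BN,L)=7, d(BN,U)=35/2, d(BN,Z)=6
step 2: merge (D,L) at d=1; branch lengths D→1/2, L→1/2; new cluster DL
  updated: d(BN,DL)=31/4, d(DL,E)=8, d(DL,U)=13, d(DL,Z)=27/2
step 3: merge (E,Z) at d=4; branch lengths E→2, Z→2; new cluster EZ
  updated: d(BN,EZ)=33/4, d(DL,EZ)=43/4, d(EZ,U)=9
step 4: merge (BN,DL) at d=31/4; branch lengths BN→27/8, DL→27/8; new cluster BDLN
  updated: d(BDLN,EZ)=19/2, d(BDLN,U)=61/4
step 5: merge (EZ,U) at d=9; branch lengths EZ→5/2, U→9/2; new cluster EUZ
  updated: d(BDLN,EUZ)=137/12
step 6: merge (BDLN,EUZ) at d=137/12; branch lengths BDLN→11/6, EUZ→29/24; new cluster BDELNUZ
final tree: (((B:1/2,N:1/2):27/8,(D:1/2,L:1/2):27/8):11/6,((E:2,Z:2):5/2,U:9/2):29/24)
total length: 547/24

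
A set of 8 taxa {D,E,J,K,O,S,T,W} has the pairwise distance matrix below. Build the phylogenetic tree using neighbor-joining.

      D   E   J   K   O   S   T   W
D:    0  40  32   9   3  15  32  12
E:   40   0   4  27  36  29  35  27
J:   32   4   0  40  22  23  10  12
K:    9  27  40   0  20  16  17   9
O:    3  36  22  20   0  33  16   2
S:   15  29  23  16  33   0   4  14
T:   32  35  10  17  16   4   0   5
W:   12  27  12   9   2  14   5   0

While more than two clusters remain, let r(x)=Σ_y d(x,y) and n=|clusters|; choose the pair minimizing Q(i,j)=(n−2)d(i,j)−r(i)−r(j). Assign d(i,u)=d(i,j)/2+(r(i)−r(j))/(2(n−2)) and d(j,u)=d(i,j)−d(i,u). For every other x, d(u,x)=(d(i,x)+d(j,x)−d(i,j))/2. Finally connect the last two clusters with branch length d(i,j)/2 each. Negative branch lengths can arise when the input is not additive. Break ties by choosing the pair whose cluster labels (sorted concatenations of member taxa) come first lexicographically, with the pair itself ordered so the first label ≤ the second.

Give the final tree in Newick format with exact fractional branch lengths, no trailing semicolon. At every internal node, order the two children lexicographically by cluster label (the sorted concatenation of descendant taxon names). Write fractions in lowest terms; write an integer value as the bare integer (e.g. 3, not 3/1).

((((D:19/10,O:11/10):97/16,K:111/16):45/16,((E:79/12,J:-31/12):385/24,(S:55/16,T:9/16):101/24):71/16):-33/32,W:-33/32)

1. join E+J (d=4, Q=-317) ⇒ EJ; edges |E|=79/12, |J|=-31/12
  updated: d(D,EJ)=34, d(EJ,K)=63/2, d(EJ,O)=27, d(EJ,S)=24, d(EJ,T)=41/2, d(EJ,W)=35/2
2. join D+O (d=3, Q=-191) ⇒ DO; edges |D|=19/10, |O|=11/10
  updated: d(DO,EJ)=29, d(DO,K)=13, d(DO,S)=45/2, d(DO,T)=45/2, d(DO,W)=11/2
3. join S+T (d=4, Q=-267/2) ⇒ ST; edges |S|=55/16, |T|=9/16
  updated: d(DO,ST)=41/2, d(EJ,ST)=81/4, d(K,ST)=29/2, d(ST,W)=15/2
4. join EJ+ST (d=81/4, Q=-401/4) ⇒ EJST; edges |EJ|=385/24, |ST|=101/24
  updated: d(DO,EJST)=117/8, d(EJST,K)=103/8, d(EJST,W)=19/8
5. join DO+K (d=13, Q=-42) ⇒ DKO; edges |DO|=97/16, |K|=111/16
  updated: d(DKO,EJST)=29/4, d(DKO,W)=3/4
6. join DKO+EJST (d=29/4, Q=-83/8) ⇒ DEJKOST; edges |DKO|=45/16, |EJST|=71/16
  updated: d(DEJKOST,W)=-33/16
7. join DEJKOST+W (d=-33/16) ⇒ DEJKOSTW; edges |DEJKOST|=-33/32, |W|=-33/32
final tree: ((((D:19/10,O:11/10):97/16,K:111/16):45/16,((E:79/12,J:-31/12):385/24,(S:55/16,T:9/16):101/24):71/16):-33/32,W:-33/32)
total length: 791/16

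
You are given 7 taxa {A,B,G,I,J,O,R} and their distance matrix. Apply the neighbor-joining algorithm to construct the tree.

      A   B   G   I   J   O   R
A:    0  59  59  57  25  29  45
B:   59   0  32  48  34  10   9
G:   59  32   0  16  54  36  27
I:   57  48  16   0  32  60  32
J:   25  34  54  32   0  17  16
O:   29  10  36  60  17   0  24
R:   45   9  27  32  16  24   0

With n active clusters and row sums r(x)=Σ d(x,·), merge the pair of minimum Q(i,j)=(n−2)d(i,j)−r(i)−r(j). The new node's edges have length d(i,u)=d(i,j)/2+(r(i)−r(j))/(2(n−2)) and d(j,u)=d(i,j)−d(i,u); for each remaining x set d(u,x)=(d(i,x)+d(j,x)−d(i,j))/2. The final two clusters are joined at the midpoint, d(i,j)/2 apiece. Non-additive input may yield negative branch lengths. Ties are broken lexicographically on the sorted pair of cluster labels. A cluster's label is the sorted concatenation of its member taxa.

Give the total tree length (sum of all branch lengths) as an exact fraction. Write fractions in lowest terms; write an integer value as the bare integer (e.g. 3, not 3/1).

369/4

iteration 1: select G,I (d=16, Q=-389); attach at lengths (59/10, 101/10); label the merged cluster GI
  updated: d(A,GI)=50, d(B,GI)=32, d(GI,J)=35, d(GI,O)=40, d(GI,R)=43/2
iteration 2: select A,J (d=25, Q=-235); attach at lengths (181/8, 19/8); label the merged cluster AJ
  updated: d(AJ,B)=34, d(AJ,GI)=30, d(AJ,O)=21/2, d(AJ,R)=18
iteration 3: select AJ,O (d=21/2, Q=-291/2); attach at lengths (79/12, 47/12); label the merged cluster AJO
  updated: d(AJO,B)=67/4, d(AJO,GI)=119/4, d(AJO,R)=63/4
iteration 4: select AJO,B (d=67/4, Q=-173/2); attach at lengths (19/2, 29/4); label the merged cluster ABJO
  updated: d(ABJO,GI)=45/2, d(ABJO,R)=4
iteration 5: select ABJO,GI (d=45/2, Q=-48); attach at lengths (5/2, 20); label the merged cluster ABGIJO
  updated: d(ABGIJO,R)=3/2
iteration 6: select ABGIJO,R (d=3/2); attach at lengths (3/4, 3/4); label the merged cluster ABGIJOR
final tree: (((((A:181/8,J:19/8):79/12,O:47/12):19/2,B:29/4):5/2,(G:59/10,I:101/10):20):3/4,R:3/4)
total length: 369/4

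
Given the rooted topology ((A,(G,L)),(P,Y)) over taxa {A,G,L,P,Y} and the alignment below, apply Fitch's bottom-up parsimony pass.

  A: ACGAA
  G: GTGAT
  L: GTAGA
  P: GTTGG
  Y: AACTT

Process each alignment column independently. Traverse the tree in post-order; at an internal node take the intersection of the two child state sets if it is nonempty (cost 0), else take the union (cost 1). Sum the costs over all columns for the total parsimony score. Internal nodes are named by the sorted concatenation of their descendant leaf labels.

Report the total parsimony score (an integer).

GL@0: {G} ∩ {G} = {G} (intersection, +0)
AGL@0: {A} ∪ {G} = {A,G} (union, +1)
PY@0: {G} ∪ {A} = {A,G} (union, +1)
AGLPY@0: {A,G} ∩ {A,G} = {A,G} (intersection, +0)
GL@1: {T} ∩ {T} = {T} (intersection, +0)
AGL@1: {C} ∪ {T} = {C,T} (union, +1)
PY@1: {T} ∪ {A} = {A,T} (union, +1)
AGLPY@1: {C,T} ∩ {A,T} = {T} (intersection, +0)
GL@2: {G} ∪ {A} = {A,G} (union, +1)
AGL@2: {G} ∩ {A,G} = {G} (intersection, +0)
PY@2: {T} ∪ {C} = {C,T} (union, +1)
AGLPY@2: {G} ∪ {C,T} = {C,G,T} (union, +1)
GL@3: {A} ∪ {G} = {A,G} (union, +1)
AGL@3: {A} ∩ {A,G} = {A} (intersection, +0)
PY@3: {G} ∪ {T} = {G,T} (union, +1)
AGLPY@3: {A} ∪ {G,T} = {A,G,T} (union, +1)
GL@4: {T} ∪ {A} = {A,T} (union, +1)
AGL@4: {A} ∩ {A,T} = {A} (intersection, +0)
PY@4: {G} ∪ {T} = {G,T} (union, +1)
AGLPY@4: {A} ∪ {G,T} = {A,G,T} (union, +1)
per-site changes: [2, 2, 3, 3, 3]; total = 13

13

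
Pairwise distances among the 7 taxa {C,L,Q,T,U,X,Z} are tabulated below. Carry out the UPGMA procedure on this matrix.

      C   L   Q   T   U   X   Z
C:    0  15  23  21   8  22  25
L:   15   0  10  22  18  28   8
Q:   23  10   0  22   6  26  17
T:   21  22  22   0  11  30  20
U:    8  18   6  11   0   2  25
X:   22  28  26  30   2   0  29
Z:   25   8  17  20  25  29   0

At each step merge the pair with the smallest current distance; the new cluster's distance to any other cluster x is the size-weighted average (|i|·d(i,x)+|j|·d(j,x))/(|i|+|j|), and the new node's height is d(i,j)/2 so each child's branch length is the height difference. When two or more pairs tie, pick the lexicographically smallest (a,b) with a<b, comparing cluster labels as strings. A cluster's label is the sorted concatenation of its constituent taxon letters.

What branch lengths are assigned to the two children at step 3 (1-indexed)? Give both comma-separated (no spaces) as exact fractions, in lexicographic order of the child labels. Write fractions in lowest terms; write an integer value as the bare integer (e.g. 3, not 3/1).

11/4,27/4

step 1: merge (U,X) at d=2; branch lengths U→1, X→1; new cluster UX
  updated: d(C,UX)=15, d(L,UX)=23, d(Q,UX)=16, d(T,UX)=41/2, d(UX,Z)=27
step 2: merge (L,Z) at d=8; branch lengths L→4, Z→4; new cluster LZ
  updated: d(C,LZ)=20, d(LZ,Q)=27/2, d(LZ,T)=21, d(LZ,UX)=25
step 3: merge (LZ,Q) at d=27/2; branch lengths LZ→11/4, Q→27/4; new cluster LQZ
  updated: d(C,LQZ)=21, d(LQZ,T)=64/3, d(LQZ,UX)=22
step 4: merge (C,UX) at d=15; branch lengths C→15/2, UX→13/2; new cluster CUX
  updated: d(CUX,LQZ)=65/3, d(CUX,T)=62/3
step 5: merge (CUX,T) at d=62/3; branch lengths CUX→17/6, T→31/3; new cluster CTUX
  updated: d(CTUX,LQZ)=259/12
step 6: merge (CTUX,LQZ) at d=259/12; branch lengths CTUX→11/24, LQZ→97/24; new cluster CLQTUXZ
final tree: (((C:15/2,(U:1,X:1):13/2):17/6,T:31/3):11/24,((L:4,Z:4):11/4,Q:27/4):97/24)
total length: 307/6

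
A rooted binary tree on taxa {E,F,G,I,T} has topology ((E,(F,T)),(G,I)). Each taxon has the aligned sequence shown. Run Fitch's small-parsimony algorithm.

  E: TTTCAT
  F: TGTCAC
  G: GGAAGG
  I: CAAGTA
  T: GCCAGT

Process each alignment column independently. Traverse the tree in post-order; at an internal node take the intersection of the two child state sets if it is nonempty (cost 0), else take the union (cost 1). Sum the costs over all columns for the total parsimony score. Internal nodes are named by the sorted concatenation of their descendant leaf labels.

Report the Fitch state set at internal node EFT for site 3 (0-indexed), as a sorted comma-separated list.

site 0, node FT: F={T} ∪ T={G} → {G,T} (+1)
site 0, node EFT: E={T} ∩ FT={G,T} → {T} (+0)
site 0, node GI: G={G} ∪ I={C} → {C,G} (+1)
site 0, node EFGIT: EFT={T} ∪ GI={C,G} → {C,G,T} (+1)
site 1, node FT: F={G} ∪ T={C} → {C,G} (+1)
site 1, node EFT: E={T} ∪ FT={C,G} → {C,G,T} (+1)
site 1, node GI: G={G} ∪ I={A} → {A,G} (+1)
site 1, node EFGIT: EFT={C,G,T} ∩ GI={A,G} → {G} (+0)
site 2, node FT: F={T} ∪ T={C} → {C,T} (+1)
site 2, node EFT: E={T} ∩ FT={C,T} → {T} (+0)
site 2, node GI: G={A} ∩ I={A} → {A} (+0)
site 2, node EFGIT: EFT={T} ∪ GI={A} → {A,T} (+1)
site 3, node FT: F={C} ∪ T={A} → {A,C} (+1)
site 3, node EFT: E={C} ∩ FT={A,C} → {C} (+0)
site 3, node GI: G={A} ∪ I={G} → {A,G} (+1)
site 3, node EFGIT: EFT={C} ∪ GI={A,G} → {A,C,G} (+1)
site 4, node FT: F={A} ∪ T={G} → {A,G} (+1)
site 4, node EFT: E={A} ∩ FT={A,G} → {A} (+0)
site 4, node GI: G={G} ∪ I={T} → {G,T} (+1)
site 4, node EFGIT: EFT={A} ∪ GI={G,T} → {A,G,T} (+1)
site 5, node FT: F={C} ∪ T={T} → {C,T} (+1)
site 5, node EFT: E={T} ∩ FT={C,T} → {T} (+0)
site 5, node GI: G={G} ∪ I={A} → {A,G} (+1)
site 5, node EFGIT: EFT={T} ∪ GI={A,G} → {A,G,T} (+1)
per-site changes: [3, 3, 2, 3, 3, 3]; total = 17

C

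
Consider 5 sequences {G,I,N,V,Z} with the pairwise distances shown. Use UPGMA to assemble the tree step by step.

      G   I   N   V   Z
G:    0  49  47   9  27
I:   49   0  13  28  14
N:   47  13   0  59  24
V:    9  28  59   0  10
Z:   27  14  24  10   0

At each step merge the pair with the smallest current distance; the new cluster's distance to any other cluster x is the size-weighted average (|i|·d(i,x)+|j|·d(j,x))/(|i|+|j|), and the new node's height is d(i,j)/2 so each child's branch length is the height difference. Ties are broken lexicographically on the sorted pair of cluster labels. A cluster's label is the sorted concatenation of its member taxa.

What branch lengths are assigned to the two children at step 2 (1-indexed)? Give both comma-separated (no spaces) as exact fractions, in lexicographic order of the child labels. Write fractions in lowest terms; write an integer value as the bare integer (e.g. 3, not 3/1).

13/2,13/2

1. join G+V (d=9) ⇒ GV; edges |G|=9/2, |V|=9/2
  updated: d(GV,I)=77/2, d(GV,N)=53, d(GV,Z)=37/2
2. join I+N (d=13) ⇒ IN; edges |I|=13/2, |N|=13/2
  updated: d(GV,IN)=183/4, d(IN,Z)=19
3. join GV+Z (d=37/2) ⇒ GVZ; edges |GV|=19/4, |Z|=37/4
  updated: d(GVZ,IN)=221/6
4. join GVZ+IN (d=221/6) ⇒ GINVZ; edges |GVZ|=55/6, |IN|=143/12
final tree: (((G:9/2,V:9/2):19/4,Z:37/4):55/6,(I:13/2,N:13/2):143/12)
total length: 685/12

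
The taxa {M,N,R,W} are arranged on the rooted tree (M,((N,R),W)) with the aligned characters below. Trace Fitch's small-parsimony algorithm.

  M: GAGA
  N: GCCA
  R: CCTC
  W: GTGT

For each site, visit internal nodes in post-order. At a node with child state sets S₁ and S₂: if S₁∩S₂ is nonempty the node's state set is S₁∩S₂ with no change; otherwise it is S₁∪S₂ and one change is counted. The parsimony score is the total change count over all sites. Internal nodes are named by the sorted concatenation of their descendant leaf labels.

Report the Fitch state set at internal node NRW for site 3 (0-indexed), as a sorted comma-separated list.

site 0, node NR: N={G} ∪ R={C} → {C,G} (+1)
site 0, node NRW: NR={C,G} ∩ W={G} → {G} (+0)
site 0, node MNRW: M={G} ∩ NRW={G} → {G} (+0)
site 1, node NR: N={C} ∩ R={C} → {C} (+0)
site 1, node NRW: NR={C} ∪ W={T} → {C,T} (+1)
site 1, node MNRW: M={A} ∪ NRW={C,T} → {A,C,T} (+1)
site 2, node NR: N={C} ∪ R={T} → {C,T} (+1)
site 2, node NRW: NR={C,T} ∪ W={G} → {C,G,T} (+1)
site 2, node MNRW: M={G} ∩ NRW={C,G,T} → {G} (+0)
site 3, node NR: N={A} ∪ R={C} → {A,C} (+1)
site 3, node NRW: NR={A,C} ∪ W={T} → {A,C,T} (+1)
site 3, node MNRW: M={A} ∩ NRW={A,C,T} → {A} (+0)
per-site changes: [1, 2, 2, 2]; total = 7

A,C,T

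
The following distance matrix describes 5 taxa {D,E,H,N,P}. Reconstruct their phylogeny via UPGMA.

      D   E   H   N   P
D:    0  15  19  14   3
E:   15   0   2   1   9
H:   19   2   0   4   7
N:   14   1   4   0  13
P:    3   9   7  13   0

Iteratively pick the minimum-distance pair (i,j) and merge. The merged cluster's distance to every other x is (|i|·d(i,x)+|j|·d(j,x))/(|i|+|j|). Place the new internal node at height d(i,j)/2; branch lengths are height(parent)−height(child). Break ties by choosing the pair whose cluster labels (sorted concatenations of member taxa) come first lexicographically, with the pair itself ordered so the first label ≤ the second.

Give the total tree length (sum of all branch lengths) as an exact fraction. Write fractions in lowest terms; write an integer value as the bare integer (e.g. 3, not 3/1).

49/3

1. join E+N (d=1) ⇒ EN; edges |E|=1/2, |N|=1/2
  updated: d(D,EN)=29/2, d(EN,H)=3, d(EN,P)=11
2. join D+P (d=3) ⇒ DP; edges |D|=3/2, |P|=3/2
  updated: d(DP,EN)=51/4, d(DP,H)=13
3. join EN+H (d=3) ⇒ EHN; edges |EN|=1, |H|=3/2
  updated: d(DP,EHN)=77/6
4. join DP+EHN (d=77/6) ⇒ DEHNP; edges |DP|=59/12, |EHN|=59/12
final tree: ((D:3/2,P:3/2):59/12,((E:1/2,N:1/2):1,H:3/2):59/12)
total length: 49/3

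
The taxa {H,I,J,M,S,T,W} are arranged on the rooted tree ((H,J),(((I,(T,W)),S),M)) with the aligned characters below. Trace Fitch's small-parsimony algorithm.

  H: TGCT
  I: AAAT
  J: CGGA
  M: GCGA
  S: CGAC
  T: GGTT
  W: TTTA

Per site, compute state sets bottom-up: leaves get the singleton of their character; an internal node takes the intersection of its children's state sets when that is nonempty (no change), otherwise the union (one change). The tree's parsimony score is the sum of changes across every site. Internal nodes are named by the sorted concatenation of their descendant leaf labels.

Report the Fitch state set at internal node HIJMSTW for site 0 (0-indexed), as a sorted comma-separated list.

HJ@0: {T} ∪ {C} = {C,T} (union, +1)
TW@0: {G} ∪ {T} = {G,T} (union, +1)
ITW@0: {A} ∪ {G,T} = {A,G,T} (union, +1)
ISTW@0: {A,G,T} ∪ {C} = {A,C,G,T} (union, +1)
IMSTW@0: {A,C,G,T} ∩ {G} = {G} (intersection, +0)
HIJMSTW@0: {C,T} ∪ {G} = {C,G,T} (union, +1)
HJ@1: {G} ∩ {G} = {G} (intersection, +0)
TW@1: {G} ∪ {T} = {G,T} (union, +1)
ITW@1: {A} ∪ {G,T} = {A,G,T} (union, +1)
ISTW@1: {A,G,T} ∩ {G} = {G} (intersection, +0)
IMSTW@1: {G} ∪ {C} = {C,G} (union, +1)
HIJMSTW@1: {G} ∩ {C,G} = {G} (intersection, +0)
HJ@2: {C} ∪ {G} = {C,G} (union, +1)
TW@2: {T} ∩ {T} = {T} (intersection, +0)
ITW@2: {A} ∪ {T} = {A,T} (union, +1)
ISTW@2: {A,T} ∩ {A} = {A} (intersection, +0)
IMSTW@2: {A} ∪ {G} = {A,G} (union, +1)
HIJMSTW@2: {C,G} ∩ {A,G} = {G} (intersection, +0)
HJ@3: {T} ∪ {A} = {A,T} (union, +1)
TW@3: {T} ∪ {A} = {A,T} (union, +1)
ITW@3: {T} ∩ {A,T} = {T} (intersection, +0)
ISTW@3: {T} ∪ {C} = {C,T} (union, +1)
IMSTW@3: {C,T} ∪ {A} = {A,C,T} (union, +1)
HIJMSTW@3: {A,T} ∩ {A,C,T} = {A,T} (intersection, +0)
per-site changes: [5, 3, 3, 4]; total = 15

C,G,T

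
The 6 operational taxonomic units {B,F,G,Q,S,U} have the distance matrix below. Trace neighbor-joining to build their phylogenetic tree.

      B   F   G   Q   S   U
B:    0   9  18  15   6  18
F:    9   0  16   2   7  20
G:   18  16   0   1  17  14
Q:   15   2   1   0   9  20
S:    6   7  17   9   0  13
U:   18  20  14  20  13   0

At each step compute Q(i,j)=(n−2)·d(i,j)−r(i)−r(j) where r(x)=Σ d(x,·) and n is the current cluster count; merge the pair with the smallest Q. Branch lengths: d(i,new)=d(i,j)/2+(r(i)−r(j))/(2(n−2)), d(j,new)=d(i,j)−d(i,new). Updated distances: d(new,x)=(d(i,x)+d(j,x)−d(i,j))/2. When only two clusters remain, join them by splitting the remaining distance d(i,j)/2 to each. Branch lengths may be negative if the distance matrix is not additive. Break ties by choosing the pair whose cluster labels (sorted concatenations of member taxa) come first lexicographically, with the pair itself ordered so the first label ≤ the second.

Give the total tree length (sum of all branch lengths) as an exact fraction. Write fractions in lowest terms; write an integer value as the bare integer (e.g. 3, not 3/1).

step 1: merge (G,Q) at d=1, Q=-109; branch lengths G→23/8, Q→-15/8; new cluster GQ
  updated: d(B,GQ)=16, d(F,GQ)=17/2, d(GQ,S)=25/2, d(GQ,U)=33/2
step 2: merge (F,GQ) at d=17/2, Q=-145/2; branch lengths F→11/4, GQ→23/4; new cluster FGQ
  updated: d(B,FGQ)=33/4, d(FGQ,S)=11/2, d(FGQ,U)=14
step 3: merge (B,S) at d=6, Q=-179/4; branch lengths B→79/16, S→17/16; new cluster BS
  updated: d(BS,FGQ)=31/8, d(BS,U)=25/2
step 4: merge (BS,FGQ) at d=31/8, Q=-243/8; branch lengths BS→19/16, FGQ→43/16; new cluster BFGQS
  updated: d(BFGQS,U)=181/16
step 5: merge (BFGQS,U) at d=181/16; branch lengths BFGQS→181/32, U→181/32; new cluster BFGQSU
final tree: (((B:79/16,S:17/16):19/16,(F:11/4,(G:23/8,Q:-15/8):23/4):43/16):181/32,U:181/32)
total length: 491/16

491/16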